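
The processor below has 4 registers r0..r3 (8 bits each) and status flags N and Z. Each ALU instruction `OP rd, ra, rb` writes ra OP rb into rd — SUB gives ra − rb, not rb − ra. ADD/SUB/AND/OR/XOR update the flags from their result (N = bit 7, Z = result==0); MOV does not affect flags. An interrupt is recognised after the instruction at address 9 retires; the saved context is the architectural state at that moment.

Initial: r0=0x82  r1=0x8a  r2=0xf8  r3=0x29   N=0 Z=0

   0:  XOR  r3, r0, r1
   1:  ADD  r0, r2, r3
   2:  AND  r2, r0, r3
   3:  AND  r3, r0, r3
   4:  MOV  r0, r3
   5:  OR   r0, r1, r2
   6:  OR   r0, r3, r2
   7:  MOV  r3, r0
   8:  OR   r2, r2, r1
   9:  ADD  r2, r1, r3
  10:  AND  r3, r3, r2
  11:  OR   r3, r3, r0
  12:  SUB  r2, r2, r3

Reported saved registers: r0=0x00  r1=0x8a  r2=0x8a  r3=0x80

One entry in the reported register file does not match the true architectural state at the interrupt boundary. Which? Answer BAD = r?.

after  0: r0=0x82 r1=0x8a r2=0xf8 r3=0x08  N=0 Z=0
after  1: r0=0x00 r1=0x8a r2=0xf8 r3=0x08  N=0 Z=1
after  2: r0=0x00 r1=0x8a r2=0x00 r3=0x08  N=0 Z=1
after  3: r0=0x00 r1=0x8a r2=0x00 r3=0x00  N=0 Z=1
after  4: r0=0x00 r1=0x8a r2=0x00 r3=0x00  N=0 Z=1
after  5: r0=0x8a r1=0x8a r2=0x00 r3=0x00  N=1 Z=0
after  6: r0=0x00 r1=0x8a r2=0x00 r3=0x00  N=0 Z=1
after  7: r0=0x00 r1=0x8a r2=0x00 r3=0x00  N=0 Z=1
after  8: r0=0x00 r1=0x8a r2=0x8a r3=0x00  N=1 Z=0
after  9: r0=0x00 r1=0x8a r2=0x8a r3=0x00  N=1 Z=0
-- IRQ taken; context saved, return-PC = 10 --
mismatch: r3: reported 0x80 vs actual 0x00

BAD = r3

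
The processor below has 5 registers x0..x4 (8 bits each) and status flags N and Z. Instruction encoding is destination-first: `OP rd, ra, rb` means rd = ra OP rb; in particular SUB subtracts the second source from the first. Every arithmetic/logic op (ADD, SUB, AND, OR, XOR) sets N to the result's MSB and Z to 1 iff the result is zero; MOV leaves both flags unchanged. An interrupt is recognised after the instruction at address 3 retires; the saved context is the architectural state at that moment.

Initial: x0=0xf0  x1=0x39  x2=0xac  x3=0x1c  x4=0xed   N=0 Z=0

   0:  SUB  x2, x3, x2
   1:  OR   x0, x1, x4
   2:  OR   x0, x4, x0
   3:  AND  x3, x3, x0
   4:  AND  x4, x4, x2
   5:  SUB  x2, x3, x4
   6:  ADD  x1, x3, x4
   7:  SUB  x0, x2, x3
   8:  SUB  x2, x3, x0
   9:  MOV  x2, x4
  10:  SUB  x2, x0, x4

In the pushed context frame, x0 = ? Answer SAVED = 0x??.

SAVED = 0xfd

after  0: x0=0xf0 x1=0x39 x2=0x70 x3=0x1c x4=0xed  N=0 Z=0
after  1: x0=0xfd x1=0x39 x2=0x70 x3=0x1c x4=0xed  N=1 Z=0
after  2: x0=0xfd x1=0x39 x2=0x70 x3=0x1c x4=0xed  N=1 Z=0
after  3: x0=0xfd x1=0x39 x2=0x70 x3=0x1c x4=0xed  N=0 Z=0
-- IRQ taken; context saved, return-PC = 4 --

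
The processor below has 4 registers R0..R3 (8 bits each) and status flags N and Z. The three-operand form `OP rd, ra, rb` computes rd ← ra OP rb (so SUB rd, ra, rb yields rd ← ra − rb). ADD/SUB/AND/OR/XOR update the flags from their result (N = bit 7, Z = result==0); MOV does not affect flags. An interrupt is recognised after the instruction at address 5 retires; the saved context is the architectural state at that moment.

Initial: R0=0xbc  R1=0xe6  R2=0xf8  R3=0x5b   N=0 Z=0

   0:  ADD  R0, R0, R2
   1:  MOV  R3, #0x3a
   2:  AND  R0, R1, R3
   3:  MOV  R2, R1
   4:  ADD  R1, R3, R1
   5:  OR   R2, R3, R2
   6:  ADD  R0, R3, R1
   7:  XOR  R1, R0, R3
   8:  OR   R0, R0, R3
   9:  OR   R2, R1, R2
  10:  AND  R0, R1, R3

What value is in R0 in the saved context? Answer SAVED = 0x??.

SAVED = 0x22

after  0: R0=0xb4 R1=0xe6 R2=0xf8 R3=0x5b  N=1 Z=0
after  1: R0=0xb4 R1=0xe6 R2=0xf8 R3=0x3a  N=1 Z=0
after  2: R0=0x22 R1=0xe6 R2=0xf8 R3=0x3a  N=0 Z=0
after  3: R0=0x22 R1=0xe6 R2=0xe6 R3=0x3a  N=0 Z=0
after  4: R0=0x22 R1=0x20 R2=0xe6 R3=0x3a  N=0 Z=0
after  5: R0=0x22 R1=0x20 R2=0xfe R3=0x3a  N=1 Z=0
-- IRQ taken; context saved, return-PC = 6 --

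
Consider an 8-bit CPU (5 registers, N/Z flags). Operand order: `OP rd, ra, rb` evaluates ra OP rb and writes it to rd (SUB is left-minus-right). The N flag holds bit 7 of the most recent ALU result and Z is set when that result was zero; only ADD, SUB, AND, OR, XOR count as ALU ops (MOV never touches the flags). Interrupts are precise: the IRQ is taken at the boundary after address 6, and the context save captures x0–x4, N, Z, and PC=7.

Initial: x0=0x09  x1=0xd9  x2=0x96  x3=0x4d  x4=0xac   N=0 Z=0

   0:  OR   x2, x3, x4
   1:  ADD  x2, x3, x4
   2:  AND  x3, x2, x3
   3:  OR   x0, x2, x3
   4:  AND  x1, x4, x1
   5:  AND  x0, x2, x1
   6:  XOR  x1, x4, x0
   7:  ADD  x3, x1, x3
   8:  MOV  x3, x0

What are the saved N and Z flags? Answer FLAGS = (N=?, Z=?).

FLAGS = (N=0, Z=0)

after  0: x0=0x09 x1=0xd9 x2=0xed x3=0x4d x4=0xac  N=1 Z=0
after  1: x0=0x09 x1=0xd9 x2=0xf9 x3=0x4d x4=0xac  N=1 Z=0
after  2: x0=0x09 x1=0xd9 x2=0xf9 x3=0x49 x4=0xac  N=0 Z=0
after  3: x0=0xf9 x1=0xd9 x2=0xf9 x3=0x49 x4=0xac  N=1 Z=0
after  4: x0=0xf9 x1=0x88 x2=0xf9 x3=0x49 x4=0xac  N=1 Z=0
after  5: x0=0x88 x1=0x88 x2=0xf9 x3=0x49 x4=0xac  N=1 Z=0
after  6: x0=0x88 x1=0x24 x2=0xf9 x3=0x49 x4=0xac  N=0 Z=0
-- IRQ taken; context saved, return-PC = 7 --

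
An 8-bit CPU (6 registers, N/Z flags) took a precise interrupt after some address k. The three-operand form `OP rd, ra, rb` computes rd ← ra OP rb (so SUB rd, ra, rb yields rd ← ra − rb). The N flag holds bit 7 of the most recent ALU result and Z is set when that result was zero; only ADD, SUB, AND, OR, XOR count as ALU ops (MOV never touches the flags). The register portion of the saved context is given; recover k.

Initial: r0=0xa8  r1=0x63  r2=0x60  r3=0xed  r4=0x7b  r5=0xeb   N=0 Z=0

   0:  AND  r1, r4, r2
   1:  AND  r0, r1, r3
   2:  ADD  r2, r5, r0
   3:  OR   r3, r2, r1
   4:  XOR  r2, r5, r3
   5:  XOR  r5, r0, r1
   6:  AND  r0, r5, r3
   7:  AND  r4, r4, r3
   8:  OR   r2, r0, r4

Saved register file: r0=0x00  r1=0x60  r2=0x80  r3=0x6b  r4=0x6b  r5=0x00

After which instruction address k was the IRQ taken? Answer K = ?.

after  0: r0=0xa8 r1=0x60 r2=0x60 r3=0xed r4=0x7b r5=0xeb  N=0 Z=0
after  1: r0=0x60 r1=0x60 r2=0x60 r3=0xed r4=0x7b r5=0xeb  N=0 Z=0
after  2: r0=0x60 r1=0x60 r2=0x4b r3=0xed r4=0x7b r5=0xeb  N=0 Z=0
after  3: r0=0x60 r1=0x60 r2=0x4b r3=0x6b r4=0x7b r5=0xeb  N=0 Z=0
after  4: r0=0x60 r1=0x60 r2=0x80 r3=0x6b r4=0x7b r5=0xeb  N=1 Z=0
after  5: r0=0x60 r1=0x60 r2=0x80 r3=0x6b r4=0x7b r5=0x00  N=0 Z=1
after  6: r0=0x00 r1=0x60 r2=0x80 r3=0x6b r4=0x7b r5=0x00  N=0 Z=1
after  7: r0=0x00 r1=0x60 r2=0x80 r3=0x6b r4=0x6b r5=0x00  N=0 Z=0
-- IRQ taken; context saved, return-PC = 8 --

K = 7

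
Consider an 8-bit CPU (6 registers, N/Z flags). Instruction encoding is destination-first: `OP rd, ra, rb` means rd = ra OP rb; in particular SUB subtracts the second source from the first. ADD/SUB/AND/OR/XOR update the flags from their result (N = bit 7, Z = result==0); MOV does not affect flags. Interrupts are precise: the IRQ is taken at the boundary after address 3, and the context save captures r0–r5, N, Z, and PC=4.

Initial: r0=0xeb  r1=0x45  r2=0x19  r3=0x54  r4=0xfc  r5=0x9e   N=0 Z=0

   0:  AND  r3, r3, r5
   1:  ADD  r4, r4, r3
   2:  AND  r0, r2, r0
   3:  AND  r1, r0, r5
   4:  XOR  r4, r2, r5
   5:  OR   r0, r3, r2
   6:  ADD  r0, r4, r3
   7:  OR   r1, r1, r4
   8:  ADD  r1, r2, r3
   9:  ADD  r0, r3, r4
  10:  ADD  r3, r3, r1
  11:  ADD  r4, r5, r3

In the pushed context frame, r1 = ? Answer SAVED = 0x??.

SAVED = 0x08

after  0: r0=0xeb r1=0x45 r2=0x19 r3=0x14 r4=0xfc r5=0x9e  N=0 Z=0
after  1: r0=0xeb r1=0x45 r2=0x19 r3=0x14 r4=0x10 r5=0x9e  N=0 Z=0
after  2: r0=0x09 r1=0x45 r2=0x19 r3=0x14 r4=0x10 r5=0x9e  N=0 Z=0
after  3: r0=0x09 r1=0x08 r2=0x19 r3=0x14 r4=0x10 r5=0x9e  N=0 Z=0
-- IRQ taken; context saved, return-PC = 4 --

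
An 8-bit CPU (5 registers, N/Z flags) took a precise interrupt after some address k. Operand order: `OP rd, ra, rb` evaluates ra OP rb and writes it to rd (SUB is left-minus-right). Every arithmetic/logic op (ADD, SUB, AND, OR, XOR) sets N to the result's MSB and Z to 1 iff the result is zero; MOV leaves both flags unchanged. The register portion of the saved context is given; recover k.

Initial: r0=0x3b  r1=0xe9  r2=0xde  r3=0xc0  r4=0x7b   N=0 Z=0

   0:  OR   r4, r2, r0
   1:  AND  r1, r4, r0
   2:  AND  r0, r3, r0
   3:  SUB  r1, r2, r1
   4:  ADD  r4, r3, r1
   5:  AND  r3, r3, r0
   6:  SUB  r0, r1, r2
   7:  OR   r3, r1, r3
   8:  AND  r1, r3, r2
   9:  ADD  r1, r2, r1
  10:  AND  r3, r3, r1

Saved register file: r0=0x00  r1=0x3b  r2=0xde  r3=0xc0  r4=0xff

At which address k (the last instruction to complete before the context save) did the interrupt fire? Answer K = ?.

after  0: r0=0x3b r1=0xe9 r2=0xde r3=0xc0 r4=0xff  N=1 Z=0
after  1: r0=0x3b r1=0x3b r2=0xde r3=0xc0 r4=0xff  N=0 Z=0
after  2: r0=0x00 r1=0x3b r2=0xde r3=0xc0 r4=0xff  N=0 Z=1
-- IRQ taken; context saved, return-PC = 3 --

K = 2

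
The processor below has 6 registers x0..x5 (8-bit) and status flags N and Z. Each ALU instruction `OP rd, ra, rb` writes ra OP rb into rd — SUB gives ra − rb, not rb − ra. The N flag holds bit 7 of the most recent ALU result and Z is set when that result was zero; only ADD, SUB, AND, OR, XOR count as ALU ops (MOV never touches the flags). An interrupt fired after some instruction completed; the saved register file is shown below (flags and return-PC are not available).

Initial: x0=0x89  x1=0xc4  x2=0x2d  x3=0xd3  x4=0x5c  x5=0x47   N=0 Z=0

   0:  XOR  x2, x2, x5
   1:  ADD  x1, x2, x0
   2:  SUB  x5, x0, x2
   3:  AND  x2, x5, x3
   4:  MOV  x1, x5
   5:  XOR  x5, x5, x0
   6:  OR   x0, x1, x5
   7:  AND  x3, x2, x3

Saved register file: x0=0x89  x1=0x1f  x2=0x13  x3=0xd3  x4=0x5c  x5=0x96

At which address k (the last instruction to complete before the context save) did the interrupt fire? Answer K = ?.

K = 5

after  0: x0=0x89 x1=0xc4 x2=0x6a x3=0xd3 x4=0x5c x5=0x47  N=0 Z=0
after  1: x0=0x89 x1=0xf3 x2=0x6a x3=0xd3 x4=0x5c x5=0x47  N=1 Z=0
after  2: x0=0x89 x1=0xf3 x2=0x6a x3=0xd3 x4=0x5c x5=0x1f  N=0 Z=0
after  3: x0=0x89 x1=0xf3 x2=0x13 x3=0xd3 x4=0x5c x5=0x1f  N=0 Z=0
after  4: x0=0x89 x1=0x1f x2=0x13 x3=0xd3 x4=0x5c x5=0x1f  N=0 Z=0
after  5: x0=0x89 x1=0x1f x2=0x13 x3=0xd3 x4=0x5c x5=0x96  N=1 Z=0
-- IRQ taken; context saved, return-PC = 6 --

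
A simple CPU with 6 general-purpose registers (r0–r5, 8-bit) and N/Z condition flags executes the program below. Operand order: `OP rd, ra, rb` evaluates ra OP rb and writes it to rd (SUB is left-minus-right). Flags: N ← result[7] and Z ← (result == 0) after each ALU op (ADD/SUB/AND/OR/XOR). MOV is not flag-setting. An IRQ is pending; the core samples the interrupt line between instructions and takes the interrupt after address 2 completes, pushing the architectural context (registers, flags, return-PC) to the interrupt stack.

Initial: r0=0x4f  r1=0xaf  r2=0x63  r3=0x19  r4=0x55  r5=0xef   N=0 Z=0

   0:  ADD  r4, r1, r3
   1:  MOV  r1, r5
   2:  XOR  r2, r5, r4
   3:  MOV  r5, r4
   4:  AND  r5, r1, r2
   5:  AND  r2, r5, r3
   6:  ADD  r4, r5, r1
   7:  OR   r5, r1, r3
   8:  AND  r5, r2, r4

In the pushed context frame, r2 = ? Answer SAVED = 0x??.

SAVED = 0x27

after  0: r0=0x4f r1=0xaf r2=0x63 r3=0x19 r4=0xc8 r5=0xef  N=1 Z=0
after  1: r0=0x4f r1=0xef r2=0x63 r3=0x19 r4=0xc8 r5=0xef  N=1 Z=0
after  2: r0=0x4f r1=0xef r2=0x27 r3=0x19 r4=0xc8 r5=0xef  N=0 Z=0
-- IRQ taken; context saved, return-PC = 3 --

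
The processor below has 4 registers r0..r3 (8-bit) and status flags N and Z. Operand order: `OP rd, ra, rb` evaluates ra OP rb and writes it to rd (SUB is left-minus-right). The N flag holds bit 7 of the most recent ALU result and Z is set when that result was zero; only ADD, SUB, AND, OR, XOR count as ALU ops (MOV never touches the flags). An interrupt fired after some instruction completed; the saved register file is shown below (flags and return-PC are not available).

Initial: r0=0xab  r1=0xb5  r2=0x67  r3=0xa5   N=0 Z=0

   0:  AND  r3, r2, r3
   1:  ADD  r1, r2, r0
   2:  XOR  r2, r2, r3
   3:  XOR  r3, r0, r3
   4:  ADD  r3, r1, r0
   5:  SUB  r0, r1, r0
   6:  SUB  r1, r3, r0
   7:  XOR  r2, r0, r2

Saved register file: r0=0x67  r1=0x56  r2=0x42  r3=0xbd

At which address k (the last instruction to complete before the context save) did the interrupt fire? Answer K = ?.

after  0: r0=0xab r1=0xb5 r2=0x67 r3=0x25  N=0 Z=0
after  1: r0=0xab r1=0x12 r2=0x67 r3=0x25  N=0 Z=0
after  2: r0=0xab r1=0x12 r2=0x42 r3=0x25  N=0 Z=0
after  3: r0=0xab r1=0x12 r2=0x42 r3=0x8e  N=1 Z=0
after  4: r0=0xab r1=0x12 r2=0x42 r3=0xbd  N=1 Z=0
after  5: r0=0x67 r1=0x12 r2=0x42 r3=0xbd  N=0 Z=0
after  6: r0=0x67 r1=0x56 r2=0x42 r3=0xbd  N=0 Z=0
-- IRQ taken; context saved, return-PC = 7 --

K = 6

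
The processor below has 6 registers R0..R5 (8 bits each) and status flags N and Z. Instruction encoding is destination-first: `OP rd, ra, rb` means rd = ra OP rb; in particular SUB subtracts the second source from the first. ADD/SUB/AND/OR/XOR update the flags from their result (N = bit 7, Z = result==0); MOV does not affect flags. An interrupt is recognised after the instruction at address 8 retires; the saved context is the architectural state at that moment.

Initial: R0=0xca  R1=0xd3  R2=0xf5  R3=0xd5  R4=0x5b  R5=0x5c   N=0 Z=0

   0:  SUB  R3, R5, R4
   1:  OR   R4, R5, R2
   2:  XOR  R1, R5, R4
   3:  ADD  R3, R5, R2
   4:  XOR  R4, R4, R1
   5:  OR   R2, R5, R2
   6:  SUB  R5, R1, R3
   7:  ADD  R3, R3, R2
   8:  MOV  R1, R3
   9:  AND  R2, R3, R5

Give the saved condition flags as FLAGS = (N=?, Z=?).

FLAGS = (N=0, Z=0)

after  0: R0=0xca R1=0xd3 R2=0xf5 R3=0x01 R4=0x5b R5=0x5c  N=0 Z=0
after  1: R0=0xca R1=0xd3 R2=0xf5 R3=0x01 R4=0xfd R5=0x5c  N=1 Z=0
after  2: R0=0xca R1=0xa1 R2=0xf5 R3=0x01 R4=0xfd R5=0x5c  N=1 Z=0
after  3: R0=0xca R1=0xa1 R2=0xf5 R3=0x51 R4=0xfd R5=0x5c  N=0 Z=0
after  4: R0=0xca R1=0xa1 R2=0xf5 R3=0x51 R4=0x5c R5=0x5c  N=0 Z=0
after  5: R0=0xca R1=0xa1 R2=0xfd R3=0x51 R4=0x5c R5=0x5c  N=1 Z=0
after  6: R0=0xca R1=0xa1 R2=0xfd R3=0x51 R4=0x5c R5=0x50  N=0 Z=0
after  7: R0=0xca R1=0xa1 R2=0xfd R3=0x4e R4=0x5c R5=0x50  N=0 Z=0
after  8: R0=0xca R1=0x4e R2=0xfd R3=0x4e R4=0x5c R5=0x50  N=0 Z=0
-- IRQ taken; context saved, return-PC = 9 --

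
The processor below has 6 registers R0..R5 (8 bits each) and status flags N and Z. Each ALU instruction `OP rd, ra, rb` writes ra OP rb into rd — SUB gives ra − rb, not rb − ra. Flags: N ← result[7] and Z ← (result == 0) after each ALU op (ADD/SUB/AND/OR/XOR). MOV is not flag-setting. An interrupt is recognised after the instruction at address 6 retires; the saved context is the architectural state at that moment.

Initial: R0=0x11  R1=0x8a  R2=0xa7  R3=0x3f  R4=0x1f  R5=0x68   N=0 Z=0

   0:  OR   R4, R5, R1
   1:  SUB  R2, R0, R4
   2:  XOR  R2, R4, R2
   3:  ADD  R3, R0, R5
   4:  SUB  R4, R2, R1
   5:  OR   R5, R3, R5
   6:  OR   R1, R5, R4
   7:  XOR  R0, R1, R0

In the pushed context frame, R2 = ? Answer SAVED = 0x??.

SAVED = 0xcd

after  0: R0=0x11 R1=0x8a R2=0xa7 R3=0x3f R4=0xea R5=0x68  N=1 Z=0
after  1: R0=0x11 R1=0x8a R2=0x27 R3=0x3f R4=0xea R5=0x68  N=0 Z=0
after  2: R0=0x11 R1=0x8a R2=0xcd R3=0x3f R4=0xea R5=0x68  N=1 Z=0
after  3: R0=0x11 R1=0x8a R2=0xcd R3=0x79 R4=0xea R5=0x68  N=0 Z=0
after  4: R0=0x11 R1=0x8a R2=0xcd R3=0x79 R4=0x43 R5=0x68  N=0 Z=0
after  5: R0=0x11 R1=0x8a R2=0xcd R3=0x79 R4=0x43 R5=0x79  N=0 Z=0
after  6: R0=0x11 R1=0x7b R2=0xcd R3=0x79 R4=0x43 R5=0x79  N=0 Z=0
-- IRQ taken; context saved, return-PC = 7 --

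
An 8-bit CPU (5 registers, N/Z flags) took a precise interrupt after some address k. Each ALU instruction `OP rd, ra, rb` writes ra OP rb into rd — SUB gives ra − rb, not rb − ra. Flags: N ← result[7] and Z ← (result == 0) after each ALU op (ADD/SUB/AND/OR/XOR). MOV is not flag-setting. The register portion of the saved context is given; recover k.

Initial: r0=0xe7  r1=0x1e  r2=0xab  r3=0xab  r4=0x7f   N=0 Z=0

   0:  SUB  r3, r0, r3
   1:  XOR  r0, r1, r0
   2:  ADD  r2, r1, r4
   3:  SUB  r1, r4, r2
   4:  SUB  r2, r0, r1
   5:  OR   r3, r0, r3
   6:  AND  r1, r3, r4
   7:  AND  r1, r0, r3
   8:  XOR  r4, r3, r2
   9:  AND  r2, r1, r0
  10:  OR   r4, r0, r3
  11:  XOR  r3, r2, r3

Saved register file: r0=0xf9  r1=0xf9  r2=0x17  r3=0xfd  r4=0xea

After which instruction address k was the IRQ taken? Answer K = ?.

K = 8

after  0: r0=0xe7 r1=0x1e r2=0xab r3=0x3c r4=0x7f  N=0 Z=0
after  1: r0=0xf9 r1=0x1e r2=0xab r3=0x3c r4=0x7f  N=1 Z=0
after  2: r0=0xf9 r1=0x1e r2=0x9d r3=0x3c r4=0x7f  N=1 Z=0
after  3: r0=0xf9 r1=0xe2 r2=0x9d r3=0x3c r4=0x7f  N=1 Z=0
after  4: r0=0xf9 r1=0xe2 r2=0x17 r3=0x3c r4=0x7f  N=0 Z=0
after  5: r0=0xf9 r1=0xe2 r2=0x17 r3=0xfd r4=0x7f  N=1 Z=0
after  6: r0=0xf9 r1=0x7d r2=0x17 r3=0xfd r4=0x7f  N=0 Z=0
after  7: r0=0xf9 r1=0xf9 r2=0x17 r3=0xfd r4=0x7f  N=1 Z=0
after  8: r0=0xf9 r1=0xf9 r2=0x17 r3=0xfd r4=0xea  N=1 Z=0
-- IRQ taken; context saved, return-PC = 9 --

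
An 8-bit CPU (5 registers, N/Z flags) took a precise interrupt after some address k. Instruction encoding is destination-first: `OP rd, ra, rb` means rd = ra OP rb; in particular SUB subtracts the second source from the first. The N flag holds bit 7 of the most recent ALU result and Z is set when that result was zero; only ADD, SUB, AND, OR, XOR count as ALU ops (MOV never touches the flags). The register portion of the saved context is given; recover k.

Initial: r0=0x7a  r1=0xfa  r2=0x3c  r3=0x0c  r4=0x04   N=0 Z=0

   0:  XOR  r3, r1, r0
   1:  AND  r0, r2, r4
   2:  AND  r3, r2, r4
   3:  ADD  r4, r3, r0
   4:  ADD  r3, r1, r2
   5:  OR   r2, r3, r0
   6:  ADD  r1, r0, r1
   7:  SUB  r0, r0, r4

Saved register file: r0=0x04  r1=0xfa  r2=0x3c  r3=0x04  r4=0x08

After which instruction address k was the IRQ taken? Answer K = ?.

K = 3

after  0: r0=0x7a r1=0xfa r2=0x3c r3=0x80 r4=0x04  N=1 Z=0
after  1: r0=0x04 r1=0xfa r2=0x3c r3=0x80 r4=0x04  N=0 Z=0
after  2: r0=0x04 r1=0xfa r2=0x3c r3=0x04 r4=0x04  N=0 Z=0
after  3: r0=0x04 r1=0xfa r2=0x3c r3=0x04 r4=0x08  N=0 Z=0
-- IRQ taken; context saved, return-PC = 4 --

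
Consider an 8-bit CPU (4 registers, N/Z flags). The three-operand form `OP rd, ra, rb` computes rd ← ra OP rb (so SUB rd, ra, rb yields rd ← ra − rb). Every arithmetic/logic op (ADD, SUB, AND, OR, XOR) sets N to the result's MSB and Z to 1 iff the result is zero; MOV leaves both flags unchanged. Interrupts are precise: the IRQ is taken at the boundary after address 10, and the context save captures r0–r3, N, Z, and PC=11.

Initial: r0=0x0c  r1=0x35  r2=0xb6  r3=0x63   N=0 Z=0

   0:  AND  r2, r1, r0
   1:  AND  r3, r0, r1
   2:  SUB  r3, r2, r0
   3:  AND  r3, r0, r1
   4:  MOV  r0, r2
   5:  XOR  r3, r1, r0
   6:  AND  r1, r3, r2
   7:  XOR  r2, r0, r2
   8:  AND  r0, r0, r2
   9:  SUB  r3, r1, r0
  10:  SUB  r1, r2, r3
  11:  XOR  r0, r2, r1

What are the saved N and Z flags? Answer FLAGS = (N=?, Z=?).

after  0: r0=0x0c r1=0x35 r2=0x04 r3=0x63  N=0 Z=0
after  1: r0=0x0c r1=0x35 r2=0x04 r3=0x04  N=0 Z=0
after  2: r0=0x0c r1=0x35 r2=0x04 r3=0xf8  N=1 Z=0
after  3: r0=0x0c r1=0x35 r2=0x04 r3=0x04  N=0 Z=0
after  4: r0=0x04 r1=0x35 r2=0x04 r3=0x04  N=0 Z=0
after  5: r0=0x04 r1=0x35 r2=0x04 r3=0x31  N=0 Z=0
after  6: r0=0x04 r1=0x00 r2=0x04 r3=0x31  N=0 Z=1
after  7: r0=0x04 r1=0x00 r2=0x00 r3=0x31  N=0 Z=1
after  8: r0=0x00 r1=0x00 r2=0x00 r3=0x31  N=0 Z=1
after  9: r0=0x00 r1=0x00 r2=0x00 r3=0x00  N=0 Z=1
after 10: r0=0x00 r1=0x00 r2=0x00 r3=0x00  N=0 Z=1
-- IRQ taken; context saved, return-PC = 11 --

FLAGS = (N=0, Z=1)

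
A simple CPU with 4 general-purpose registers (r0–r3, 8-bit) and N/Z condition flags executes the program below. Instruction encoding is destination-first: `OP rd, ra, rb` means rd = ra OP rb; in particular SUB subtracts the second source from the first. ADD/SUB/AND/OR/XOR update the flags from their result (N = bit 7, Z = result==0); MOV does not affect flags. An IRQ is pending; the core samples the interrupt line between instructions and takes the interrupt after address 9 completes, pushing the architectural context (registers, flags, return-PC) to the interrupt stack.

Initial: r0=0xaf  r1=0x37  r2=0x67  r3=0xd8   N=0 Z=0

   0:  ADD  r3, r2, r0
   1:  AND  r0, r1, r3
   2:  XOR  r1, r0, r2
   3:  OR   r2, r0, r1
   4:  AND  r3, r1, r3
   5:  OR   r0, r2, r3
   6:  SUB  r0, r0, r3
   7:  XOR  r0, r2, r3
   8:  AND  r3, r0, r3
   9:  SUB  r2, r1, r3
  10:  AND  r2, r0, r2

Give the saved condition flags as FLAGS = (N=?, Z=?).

after  0: r0=0xaf r1=0x37 r2=0x67 r3=0x16  N=0 Z=0
after  1: r0=0x16 r1=0x37 r2=0x67 r3=0x16  N=0 Z=0
after  2: r0=0x16 r1=0x71 r2=0x67 r3=0x16  N=0 Z=0
after  3: r0=0x16 r1=0x71 r2=0x77 r3=0x16  N=0 Z=0
after  4: r0=0x16 r1=0x71 r2=0x77 r3=0x10  N=0 Z=0
after  5: r0=0x77 r1=0x71 r2=0x77 r3=0x10  N=0 Z=0
after  6: r0=0x67 r1=0x71 r2=0x77 r3=0x10  N=0 Z=0
after  7: r0=0x67 r1=0x71 r2=0x77 r3=0x10  N=0 Z=0
after  8: r0=0x67 r1=0x71 r2=0x77 r3=0x00  N=0 Z=1
after  9: r0=0x67 r1=0x71 r2=0x71 r3=0x00  N=0 Z=0
-- IRQ taken; context saved, return-PC = 10 --

FLAGS = (N=0, Z=0)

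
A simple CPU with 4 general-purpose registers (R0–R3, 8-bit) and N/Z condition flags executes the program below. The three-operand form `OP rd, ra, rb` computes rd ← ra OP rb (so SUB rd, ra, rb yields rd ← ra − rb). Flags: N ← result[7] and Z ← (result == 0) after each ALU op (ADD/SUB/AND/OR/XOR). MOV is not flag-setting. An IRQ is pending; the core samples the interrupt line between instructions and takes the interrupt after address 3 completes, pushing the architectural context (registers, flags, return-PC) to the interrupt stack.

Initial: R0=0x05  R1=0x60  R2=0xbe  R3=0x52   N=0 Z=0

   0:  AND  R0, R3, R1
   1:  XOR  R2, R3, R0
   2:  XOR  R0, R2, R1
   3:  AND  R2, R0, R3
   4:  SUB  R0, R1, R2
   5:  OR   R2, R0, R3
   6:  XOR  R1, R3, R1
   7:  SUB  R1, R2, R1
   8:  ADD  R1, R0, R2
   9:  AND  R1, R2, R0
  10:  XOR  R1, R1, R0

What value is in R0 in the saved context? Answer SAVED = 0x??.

SAVED = 0x72

after  0: R0=0x40 R1=0x60 R2=0xbe R3=0x52  N=0 Z=0
after  1: R0=0x40 R1=0x60 R2=0x12 R3=0x52  N=0 Z=0
after  2: R0=0x72 R1=0x60 R2=0x12 R3=0x52  N=0 Z=0
after  3: R0=0x72 R1=0x60 R2=0x52 R3=0x52  N=0 Z=0
-- IRQ taken; context saved, return-PC = 4 --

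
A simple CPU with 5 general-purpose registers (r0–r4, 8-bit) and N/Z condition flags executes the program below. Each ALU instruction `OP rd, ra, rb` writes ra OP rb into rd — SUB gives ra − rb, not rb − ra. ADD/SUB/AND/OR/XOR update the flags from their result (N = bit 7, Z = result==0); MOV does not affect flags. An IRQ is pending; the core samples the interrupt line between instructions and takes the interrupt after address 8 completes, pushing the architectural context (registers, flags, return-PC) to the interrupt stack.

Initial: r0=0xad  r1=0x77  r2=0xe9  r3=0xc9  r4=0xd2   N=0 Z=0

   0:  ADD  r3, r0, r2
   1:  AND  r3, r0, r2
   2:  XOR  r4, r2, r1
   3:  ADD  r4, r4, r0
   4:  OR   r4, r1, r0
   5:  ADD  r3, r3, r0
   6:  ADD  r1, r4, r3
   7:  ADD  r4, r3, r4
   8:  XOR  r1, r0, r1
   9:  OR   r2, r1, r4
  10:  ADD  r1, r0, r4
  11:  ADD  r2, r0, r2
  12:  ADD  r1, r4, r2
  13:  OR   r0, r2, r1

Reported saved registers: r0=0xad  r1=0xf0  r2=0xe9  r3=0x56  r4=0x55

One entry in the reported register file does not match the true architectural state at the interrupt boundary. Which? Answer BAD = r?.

BAD = r1

after  0: r0=0xad r1=0x77 r2=0xe9 r3=0x96 r4=0xd2  N=1 Z=0
after  1: r0=0xad r1=0x77 r2=0xe9 r3=0xa9 r4=0xd2  N=1 Z=0
after  2: r0=0xad r1=0x77 r2=0xe9 r3=0xa9 r4=0x9e  N=1 Z=0
after  3: r0=0xad r1=0x77 r2=0xe9 r3=0xa9 r4=0x4b  N=0 Z=0
after  4: r0=0xad r1=0x77 r2=0xe9 r3=0xa9 r4=0xff  N=1 Z=0
after  5: r0=0xad r1=0x77 r2=0xe9 r3=0x56 r4=0xff  N=0 Z=0
after  6: r0=0xad r1=0x55 r2=0xe9 r3=0x56 r4=0xff  N=0 Z=0
after  7: r0=0xad r1=0x55 r2=0xe9 r3=0x56 r4=0x55  N=0 Z=0
after  8: r0=0xad r1=0xf8 r2=0xe9 r3=0x56 r4=0x55  N=1 Z=0
-- IRQ taken; context saved, return-PC = 9 --
mismatch: r1: reported 0xf0 vs actual 0xf8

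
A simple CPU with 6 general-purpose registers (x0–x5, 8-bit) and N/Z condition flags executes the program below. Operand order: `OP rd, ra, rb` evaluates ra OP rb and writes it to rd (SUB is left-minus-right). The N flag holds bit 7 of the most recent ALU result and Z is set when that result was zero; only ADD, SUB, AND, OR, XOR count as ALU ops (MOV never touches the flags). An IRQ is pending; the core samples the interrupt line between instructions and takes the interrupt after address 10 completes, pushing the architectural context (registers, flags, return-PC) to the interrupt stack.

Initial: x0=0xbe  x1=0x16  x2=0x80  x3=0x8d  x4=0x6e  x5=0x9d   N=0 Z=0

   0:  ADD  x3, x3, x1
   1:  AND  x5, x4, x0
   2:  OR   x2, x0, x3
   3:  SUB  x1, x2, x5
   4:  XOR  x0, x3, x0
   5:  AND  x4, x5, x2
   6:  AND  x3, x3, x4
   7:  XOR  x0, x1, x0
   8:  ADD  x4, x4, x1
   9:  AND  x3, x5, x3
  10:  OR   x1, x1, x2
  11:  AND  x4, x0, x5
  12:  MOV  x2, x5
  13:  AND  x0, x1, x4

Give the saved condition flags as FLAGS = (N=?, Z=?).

after  0: x0=0xbe x1=0x16 x2=0x80 x3=0xa3 x4=0x6e x5=0x9d  N=1 Z=0
after  1: x0=0xbe x1=0x16 x2=0x80 x3=0xa3 x4=0x6e x5=0x2e  N=0 Z=0
after  2: x0=0xbe x1=0x16 x2=0xbf x3=0xa3 x4=0x6e x5=0x2e  N=1 Z=0
after  3: x0=0xbe x1=0x91 x2=0xbf x3=0xa3 x4=0x6e x5=0x2e  N=1 Z=0
after  4: x0=0x1d x1=0x91 x2=0xbf x3=0xa3 x4=0x6e x5=0x2e  N=0 Z=0
after  5: x0=0x1d x1=0x91 x2=0xbf x3=0xa3 x4=0x2e x5=0x2e  N=0 Z=0
after  6: x0=0x1d x1=0x91 x2=0xbf x3=0x22 x4=0x2e x5=0x2e  N=0 Z=0
after  7: x0=0x8c x1=0x91 x2=0xbf x3=0x22 x4=0x2e x5=0x2e  N=1 Z=0
after  8: x0=0x8c x1=0x91 x2=0xbf x3=0x22 x4=0xbf x5=0x2e  N=1 Z=0
after  9: x0=0x8c x1=0x91 x2=0xbf x3=0x22 x4=0xbf x5=0x2e  N=0 Z=0
after 10: x0=0x8c x1=0xbf x2=0xbf x3=0x22 x4=0xbf x5=0x2e  N=1 Z=0
-- IRQ taken; context saved, return-PC = 11 --

FLAGS = (N=1, Z=0)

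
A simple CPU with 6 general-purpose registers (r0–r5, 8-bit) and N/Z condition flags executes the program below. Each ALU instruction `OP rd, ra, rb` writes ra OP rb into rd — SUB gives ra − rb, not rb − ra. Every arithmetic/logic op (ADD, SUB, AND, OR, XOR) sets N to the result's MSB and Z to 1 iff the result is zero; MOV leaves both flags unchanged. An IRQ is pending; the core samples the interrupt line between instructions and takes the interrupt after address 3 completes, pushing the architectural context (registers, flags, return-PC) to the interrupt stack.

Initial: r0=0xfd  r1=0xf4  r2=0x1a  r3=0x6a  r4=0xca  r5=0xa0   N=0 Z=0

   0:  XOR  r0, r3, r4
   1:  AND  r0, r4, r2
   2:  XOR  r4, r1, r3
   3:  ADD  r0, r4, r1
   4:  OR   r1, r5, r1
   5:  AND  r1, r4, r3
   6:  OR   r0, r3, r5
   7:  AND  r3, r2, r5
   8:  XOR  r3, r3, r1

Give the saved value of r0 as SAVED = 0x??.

SAVED = 0x92

after  0: r0=0xa0 r1=0xf4 r2=0x1a r3=0x6a r4=0xca r5=0xa0  N=1 Z=0
after  1: r0=0x0a r1=0xf4 r2=0x1a r3=0x6a r4=0xca r5=0xa0  N=0 Z=0
after  2: r0=0x0a r1=0xf4 r2=0x1a r3=0x6a r4=0x9e r5=0xa0  N=1 Z=0
after  3: r0=0x92 r1=0xf4 r2=0x1a r3=0x6a r4=0x9e r5=0xa0  N=1 Z=0
-- IRQ taken; context saved, return-PC = 4 --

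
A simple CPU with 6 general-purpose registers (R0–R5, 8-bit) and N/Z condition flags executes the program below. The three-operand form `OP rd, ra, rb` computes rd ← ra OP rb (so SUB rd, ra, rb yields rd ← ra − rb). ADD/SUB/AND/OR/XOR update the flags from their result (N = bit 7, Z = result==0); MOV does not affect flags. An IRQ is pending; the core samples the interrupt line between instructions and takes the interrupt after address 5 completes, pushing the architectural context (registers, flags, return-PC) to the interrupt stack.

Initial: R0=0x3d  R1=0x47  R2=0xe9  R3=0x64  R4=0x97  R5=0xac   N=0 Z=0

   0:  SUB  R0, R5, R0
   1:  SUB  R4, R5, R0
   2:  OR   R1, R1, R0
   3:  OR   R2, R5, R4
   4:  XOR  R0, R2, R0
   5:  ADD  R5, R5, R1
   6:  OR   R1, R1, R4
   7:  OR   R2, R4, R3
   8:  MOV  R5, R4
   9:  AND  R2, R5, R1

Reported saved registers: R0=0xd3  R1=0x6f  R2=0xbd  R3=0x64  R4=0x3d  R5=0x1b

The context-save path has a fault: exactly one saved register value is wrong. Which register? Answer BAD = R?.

BAD = R0

after  0: R0=0x6f R1=0x47 R2=0xe9 R3=0x64 R4=0x97 R5=0xac  N=0 Z=0
after  1: R0=0x6f R1=0x47 R2=0xe9 R3=0x64 R4=0x3d R5=0xac  N=0 Z=0
after  2: R0=0x6f R1=0x6f R2=0xe9 R3=0x64 R4=0x3d R5=0xac  N=0 Z=0
after  3: R0=0x6f R1=0x6f R2=0xbd R3=0x64 R4=0x3d R5=0xac  N=1 Z=0
after  4: R0=0xd2 R1=0x6f R2=0xbd R3=0x64 R4=0x3d R5=0xac  N=1 Z=0
after  5: R0=0xd2 R1=0x6f R2=0xbd R3=0x64 R4=0x3d R5=0x1b  N=0 Z=0
-- IRQ taken; context saved, return-PC = 6 --
mismatch: R0: reported 0xd3 vs actual 0xd2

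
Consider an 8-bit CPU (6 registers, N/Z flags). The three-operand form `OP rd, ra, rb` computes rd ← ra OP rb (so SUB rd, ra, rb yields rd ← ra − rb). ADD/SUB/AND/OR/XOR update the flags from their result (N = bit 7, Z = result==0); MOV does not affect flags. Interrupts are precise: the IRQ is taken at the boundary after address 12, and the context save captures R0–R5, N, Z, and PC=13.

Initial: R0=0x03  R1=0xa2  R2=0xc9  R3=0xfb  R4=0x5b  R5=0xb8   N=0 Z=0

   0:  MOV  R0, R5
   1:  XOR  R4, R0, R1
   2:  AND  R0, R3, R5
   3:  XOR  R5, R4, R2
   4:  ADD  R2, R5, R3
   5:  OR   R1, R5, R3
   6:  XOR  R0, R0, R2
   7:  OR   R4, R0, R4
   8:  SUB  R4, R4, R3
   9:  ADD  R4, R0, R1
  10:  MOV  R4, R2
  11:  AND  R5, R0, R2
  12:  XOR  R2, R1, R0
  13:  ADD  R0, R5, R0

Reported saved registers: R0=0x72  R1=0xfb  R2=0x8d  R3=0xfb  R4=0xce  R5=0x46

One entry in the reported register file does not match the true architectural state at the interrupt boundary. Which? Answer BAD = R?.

BAD = R0

after  0: R0=0xb8 R1=0xa2 R2=0xc9 R3=0xfb R4=0x5b R5=0xb8  N=0 Z=0
after  1: R0=0xb8 R1=0xa2 R2=0xc9 R3=0xfb R4=0x1a R5=0xb8  N=0 Z=0
after  2: R0=0xb8 R1=0xa2 R2=0xc9 R3=0xfb R4=0x1a R5=0xb8  N=1 Z=0
after  3: R0=0xb8 R1=0xa2 R2=0xc9 R3=0xfb R4=0x1a R5=0xd3  N=1 Z=0
after  4: R0=0xb8 R1=0xa2 R2=0xce R3=0xfb R4=0x1a R5=0xd3  N=1 Z=0
after  5: R0=0xb8 R1=0xfb R2=0xce R3=0xfb R4=0x1a R5=0xd3  N=1 Z=0
after  6: R0=0x76 R1=0xfb R2=0xce R3=0xfb R4=0x1a R5=0xd3  N=0 Z=0
after  7: R0=0x76 R1=0xfb R2=0xce R3=0xfb R4=0x7e R5=0xd3  N=0 Z=0
after  8: R0=0x76 R1=0xfb R2=0xce R3=0xfb R4=0x83 R5=0xd3  N=1 Z=0
after  9: R0=0x76 R1=0xfb R2=0xce R3=0xfb R4=0x71 R5=0xd3  N=0 Z=0
after 10: R0=0x76 R1=0xfb R2=0xce R3=0xfb R4=0xce R5=0xd3  N=0 Z=0
after 11: R0=0x76 R1=0xfb R2=0xce R3=0xfb R4=0xce R5=0x46  N=0 Z=0
after 12: R0=0x76 R1=0xfb R2=0x8d R3=0xfb R4=0xce R5=0x46  N=1 Z=0
-- IRQ taken; context saved, return-PC = 13 --
mismatch: R0: reported 0x72 vs actual 0x76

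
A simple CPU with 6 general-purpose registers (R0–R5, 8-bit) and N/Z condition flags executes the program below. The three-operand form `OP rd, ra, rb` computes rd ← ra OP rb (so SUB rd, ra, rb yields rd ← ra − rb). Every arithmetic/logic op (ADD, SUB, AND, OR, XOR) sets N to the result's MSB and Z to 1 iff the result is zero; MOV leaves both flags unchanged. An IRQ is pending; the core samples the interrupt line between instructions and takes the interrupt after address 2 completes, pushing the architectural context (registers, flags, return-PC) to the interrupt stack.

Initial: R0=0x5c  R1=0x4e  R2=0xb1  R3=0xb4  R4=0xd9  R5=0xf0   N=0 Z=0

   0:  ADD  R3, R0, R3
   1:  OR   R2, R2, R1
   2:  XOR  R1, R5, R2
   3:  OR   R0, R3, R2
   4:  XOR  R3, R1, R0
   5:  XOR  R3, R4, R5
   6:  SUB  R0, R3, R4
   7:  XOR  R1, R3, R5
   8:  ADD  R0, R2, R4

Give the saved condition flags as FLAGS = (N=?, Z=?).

after  0: R0=0x5c R1=0x4e R2=0xb1 R3=0x10 R4=0xd9 R5=0xf0  N=0 Z=0
after  1: R0=0x5c R1=0x4e R2=0xff R3=0x10 R4=0xd9 R5=0xf0  N=1 Z=0
after  2: R0=0x5c R1=0x0f R2=0xff R3=0x10 R4=0xd9 R5=0xf0  N=0 Z=0
-- IRQ taken; context saved, return-PC = 3 --

FLAGS = (N=0, Z=0)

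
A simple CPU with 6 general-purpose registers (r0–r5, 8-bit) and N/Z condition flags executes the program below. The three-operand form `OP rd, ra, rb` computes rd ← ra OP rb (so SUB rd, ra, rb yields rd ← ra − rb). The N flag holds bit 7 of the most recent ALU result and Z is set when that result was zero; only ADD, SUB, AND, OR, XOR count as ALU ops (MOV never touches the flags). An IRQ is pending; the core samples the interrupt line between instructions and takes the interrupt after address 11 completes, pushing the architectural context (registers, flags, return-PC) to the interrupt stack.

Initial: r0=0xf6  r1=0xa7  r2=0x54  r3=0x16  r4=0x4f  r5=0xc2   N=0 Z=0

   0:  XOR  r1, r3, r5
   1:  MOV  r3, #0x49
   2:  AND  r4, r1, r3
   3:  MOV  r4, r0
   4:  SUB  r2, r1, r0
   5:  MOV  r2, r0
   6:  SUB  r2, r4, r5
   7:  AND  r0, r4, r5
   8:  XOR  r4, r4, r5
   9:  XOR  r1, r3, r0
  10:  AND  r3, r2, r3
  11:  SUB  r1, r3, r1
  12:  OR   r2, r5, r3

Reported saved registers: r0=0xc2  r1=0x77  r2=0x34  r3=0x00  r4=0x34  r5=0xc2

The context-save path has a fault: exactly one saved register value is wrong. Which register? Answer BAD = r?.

after  0: r0=0xf6 r1=0xd4 r2=0x54 r3=0x16 r4=0x4f r5=0xc2  N=1 Z=0
after  1: r0=0xf6 r1=0xd4 r2=0x54 r3=0x49 r4=0x4f r5=0xc2  N=1 Z=0
after  2: r0=0xf6 r1=0xd4 r2=0x54 r3=0x49 r4=0x40 r5=0xc2  N=0 Z=0
after  3: r0=0xf6 r1=0xd4 r2=0x54 r3=0x49 r4=0xf6 r5=0xc2  N=0 Z=0
after  4: r0=0xf6 r1=0xd4 r2=0xde r3=0x49 r4=0xf6 r5=0xc2  N=1 Z=0
after  5: r0=0xf6 r1=0xd4 r2=0xf6 r3=0x49 r4=0xf6 r5=0xc2  N=1 Z=0
after  6: r0=0xf6 r1=0xd4 r2=0x34 r3=0x49 r4=0xf6 r5=0xc2  N=0 Z=0
after  7: r0=0xc2 r1=0xd4 r2=0x34 r3=0x49 r4=0xf6 r5=0xc2  N=1 Z=0
after  8: r0=0xc2 r1=0xd4 r2=0x34 r3=0x49 r4=0x34 r5=0xc2  N=0 Z=0
after  9: r0=0xc2 r1=0x8b r2=0x34 r3=0x49 r4=0x34 r5=0xc2  N=1 Z=0
after 10: r0=0xc2 r1=0x8b r2=0x34 r3=0x00 r4=0x34 r5=0xc2  N=0 Z=1
after 11: r0=0xc2 r1=0x75 r2=0x34 r3=0x00 r4=0x34 r5=0xc2  N=0 Z=0
-- IRQ taken; context saved, return-PC = 12 --
mismatch: r1: reported 0x77 vs actual 0x75

BAD = r1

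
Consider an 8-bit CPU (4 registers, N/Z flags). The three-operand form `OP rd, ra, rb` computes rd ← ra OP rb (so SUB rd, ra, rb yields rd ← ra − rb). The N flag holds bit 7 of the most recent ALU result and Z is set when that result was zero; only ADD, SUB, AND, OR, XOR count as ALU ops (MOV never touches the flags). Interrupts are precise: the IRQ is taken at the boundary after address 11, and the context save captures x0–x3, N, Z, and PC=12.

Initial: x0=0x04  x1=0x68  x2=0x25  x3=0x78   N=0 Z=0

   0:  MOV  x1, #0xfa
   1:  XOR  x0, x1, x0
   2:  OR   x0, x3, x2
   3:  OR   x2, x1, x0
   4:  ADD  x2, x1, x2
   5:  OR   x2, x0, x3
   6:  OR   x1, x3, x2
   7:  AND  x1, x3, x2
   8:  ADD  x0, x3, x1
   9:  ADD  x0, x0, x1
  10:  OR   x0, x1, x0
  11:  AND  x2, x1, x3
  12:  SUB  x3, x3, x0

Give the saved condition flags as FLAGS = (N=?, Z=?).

FLAGS = (N=0, Z=0)

after  0: x0=0x04 x1=0xfa x2=0x25 x3=0x78  N=0 Z=0
after  1: x0=0xfe x1=0xfa x2=0x25 x3=0x78  N=1 Z=0
after  2: x0=0x7d x1=0xfa x2=0x25 x3=0x78  N=0 Z=0
after  3: x0=0x7d x1=0xfa x2=0xff x3=0x78  N=1 Z=0
after  4: x0=0x7d x1=0xfa x2=0xf9 x3=0x78  N=1 Z=0
after  5: x0=0x7d x1=0xfa x2=0x7d x3=0x78  N=0 Z=0
after  6: x0=0x7d x1=0x7d x2=0x7d x3=0x78  N=0 Z=0
after  7: x0=0x7d x1=0x78 x2=0x7d x3=0x78  N=0 Z=0
after  8: x0=0xf0 x1=0x78 x2=0x7d x3=0x78  N=1 Z=0
after  9: x0=0x68 x1=0x78 x2=0x7d x3=0x78  N=0 Z=0
after 10: x0=0x78 x1=0x78 x2=0x7d x3=0x78  N=0 Z=0
after 11: x0=0x78 x1=0x78 x2=0x78 x3=0x78  N=0 Z=0
-- IRQ taken; context saved, return-PC = 12 --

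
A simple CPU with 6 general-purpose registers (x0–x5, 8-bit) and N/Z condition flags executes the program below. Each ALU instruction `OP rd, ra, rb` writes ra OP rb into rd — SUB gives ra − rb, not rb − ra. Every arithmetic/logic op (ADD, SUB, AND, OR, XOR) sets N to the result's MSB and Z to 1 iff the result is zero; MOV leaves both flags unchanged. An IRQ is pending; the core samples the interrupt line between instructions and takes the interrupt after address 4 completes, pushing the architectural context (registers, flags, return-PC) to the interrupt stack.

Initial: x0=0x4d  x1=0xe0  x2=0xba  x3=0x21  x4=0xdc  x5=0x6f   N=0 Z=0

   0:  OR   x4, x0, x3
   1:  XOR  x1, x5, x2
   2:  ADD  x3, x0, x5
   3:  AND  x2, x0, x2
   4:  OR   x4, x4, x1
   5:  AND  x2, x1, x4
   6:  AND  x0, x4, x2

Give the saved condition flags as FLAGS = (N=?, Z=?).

after  0: x0=0x4d x1=0xe0 x2=0xba x3=0x21 x4=0x6d x5=0x6f  N=0 Z=0
after  1: x0=0x4d x1=0xd5 x2=0xba x3=0x21 x4=0x6d x5=0x6f  N=1 Z=0
after  2: x0=0x4d x1=0xd5 x2=0xba x3=0xbc x4=0x6d x5=0x6f  N=1 Z=0
after  3: x0=0x4d x1=0xd5 x2=0x08 x3=0xbc x4=0x6d x5=0x6f  N=0 Z=0
after  4: x0=0x4d x1=0xd5 x2=0x08 x3=0xbc x4=0xfd x5=0x6f  N=1 Z=0
-- IRQ taken; context saved, return-PC = 5 --

FLAGS = (N=1, Z=0)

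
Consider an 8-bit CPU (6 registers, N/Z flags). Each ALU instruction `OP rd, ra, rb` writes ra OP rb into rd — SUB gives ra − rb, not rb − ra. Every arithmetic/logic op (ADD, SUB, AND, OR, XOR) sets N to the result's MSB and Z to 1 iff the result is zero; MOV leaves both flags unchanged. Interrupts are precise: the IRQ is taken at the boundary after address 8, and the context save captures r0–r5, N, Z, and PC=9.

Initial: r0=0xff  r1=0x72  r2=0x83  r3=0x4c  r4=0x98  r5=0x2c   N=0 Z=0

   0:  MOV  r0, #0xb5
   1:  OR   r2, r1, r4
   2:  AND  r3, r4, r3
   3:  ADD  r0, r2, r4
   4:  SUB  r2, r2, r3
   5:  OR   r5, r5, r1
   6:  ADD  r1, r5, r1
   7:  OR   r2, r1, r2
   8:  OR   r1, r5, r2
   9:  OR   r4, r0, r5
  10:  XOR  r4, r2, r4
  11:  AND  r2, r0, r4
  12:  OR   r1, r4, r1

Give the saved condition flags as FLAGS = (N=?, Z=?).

after  0: r0=0xb5 r1=0x72 r2=0x83 r3=0x4c r4=0x98 r5=0x2c  N=0 Z=0
after  1: r0=0xb5 r1=0x72 r2=0xfa r3=0x4c r4=0x98 r5=0x2c  N=1 Z=0
after  2: r0=0xb5 r1=0x72 r2=0xfa r3=0x08 r4=0x98 r5=0x2c  N=0 Z=0
after  3: r0=0x92 r1=0x72 r2=0xfa r3=0x08 r4=0x98 r5=0x2c  N=1 Z=0
after  4: r0=0x92 r1=0x72 r2=0xf2 r3=0x08 r4=0x98 r5=0x2c  N=1 Z=0
after  5: r0=0x92 r1=0x72 r2=0xf2 r3=0x08 r4=0x98 r5=0x7e  N=0 Z=0
after  6: r0=0x92 r1=0xf0 r2=0xf2 r3=0x08 r4=0x98 r5=0x7e  N=1 Z=0
after  7: r0=0x92 r1=0xf0 r2=0xf2 r3=0x08 r4=0x98 r5=0x7e  N=1 Z=0
after  8: r0=0x92 r1=0xfe r2=0xf2 r3=0x08 r4=0x98 r5=0x7e  N=1 Z=0
-- IRQ taken; context saved, return-PC = 9 --

FLAGS = (N=1, Z=0)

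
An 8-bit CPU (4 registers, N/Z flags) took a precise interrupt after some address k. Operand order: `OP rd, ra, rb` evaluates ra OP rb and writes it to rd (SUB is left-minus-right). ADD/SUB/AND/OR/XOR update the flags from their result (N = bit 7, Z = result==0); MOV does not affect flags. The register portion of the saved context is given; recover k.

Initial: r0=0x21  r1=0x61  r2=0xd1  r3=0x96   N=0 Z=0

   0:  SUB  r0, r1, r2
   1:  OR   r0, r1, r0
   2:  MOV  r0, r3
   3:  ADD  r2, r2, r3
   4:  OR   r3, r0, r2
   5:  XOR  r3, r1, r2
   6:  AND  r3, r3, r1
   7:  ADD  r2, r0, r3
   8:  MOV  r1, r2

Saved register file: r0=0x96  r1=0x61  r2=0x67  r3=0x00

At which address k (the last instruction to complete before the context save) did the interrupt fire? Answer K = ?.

after  0: r0=0x90 r1=0x61 r2=0xd1 r3=0x96  N=1 Z=0
after  1: r0=0xf1 r1=0x61 r2=0xd1 r3=0x96  N=1 Z=0
after  2: r0=0x96 r1=0x61 r2=0xd1 r3=0x96  N=1 Z=0
after  3: r0=0x96 r1=0x61 r2=0x67 r3=0x96  N=0 Z=0
after  4: r0=0x96 r1=0x61 r2=0x67 r3=0xf7  N=1 Z=0
after  5: r0=0x96 r1=0x61 r2=0x67 r3=0x06  N=0 Z=0
after  6: r0=0x96 r1=0x61 r2=0x67 r3=0x00  N=0 Z=1
-- IRQ taken; context saved, return-PC = 7 --

K = 6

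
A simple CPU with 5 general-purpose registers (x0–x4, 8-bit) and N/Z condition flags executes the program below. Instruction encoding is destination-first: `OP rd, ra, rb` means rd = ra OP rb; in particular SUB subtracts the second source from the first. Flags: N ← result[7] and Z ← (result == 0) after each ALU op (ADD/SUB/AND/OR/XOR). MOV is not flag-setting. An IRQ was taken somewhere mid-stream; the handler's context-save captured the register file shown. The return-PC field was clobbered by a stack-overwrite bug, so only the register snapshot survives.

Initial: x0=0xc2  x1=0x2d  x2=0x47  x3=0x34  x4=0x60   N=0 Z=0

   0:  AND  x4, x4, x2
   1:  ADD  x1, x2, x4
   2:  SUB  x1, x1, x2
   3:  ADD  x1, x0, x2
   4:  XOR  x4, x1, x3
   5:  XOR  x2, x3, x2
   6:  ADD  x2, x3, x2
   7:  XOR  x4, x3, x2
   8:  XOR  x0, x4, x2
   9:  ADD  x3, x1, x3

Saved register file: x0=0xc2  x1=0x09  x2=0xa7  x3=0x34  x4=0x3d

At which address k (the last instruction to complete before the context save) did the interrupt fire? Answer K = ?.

after  0: x0=0xc2 x1=0x2d x2=0x47 x3=0x34 x4=0x40  N=0 Z=0
after  1: x0=0xc2 x1=0x87 x2=0x47 x3=0x34 x4=0x40  N=1 Z=0
after  2: x0=0xc2 x1=0x40 x2=0x47 x3=0x34 x4=0x40  N=0 Z=0
after  3: x0=0xc2 x1=0x09 x2=0x47 x3=0x34 x4=0x40  N=0 Z=0
after  4: x0=0xc2 x1=0x09 x2=0x47 x3=0x34 x4=0x3d  N=0 Z=0
after  5: x0=0xc2 x1=0x09 x2=0x73 x3=0x34 x4=0x3d  N=0 Z=0
after  6: x0=0xc2 x1=0x09 x2=0xa7 x3=0x34 x4=0x3d  N=1 Z=0
-- IRQ taken; context saved, return-PC = 7 --

K = 6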